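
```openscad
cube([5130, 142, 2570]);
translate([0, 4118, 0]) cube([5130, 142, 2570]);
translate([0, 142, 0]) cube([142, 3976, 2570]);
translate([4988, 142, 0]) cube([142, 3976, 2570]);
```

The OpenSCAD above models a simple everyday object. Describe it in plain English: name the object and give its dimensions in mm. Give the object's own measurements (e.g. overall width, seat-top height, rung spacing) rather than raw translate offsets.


The wall frame of a small rectangular building: four walls, each 2570 mm tall and 142 mm thick, enclosing a footprint 5130 mm (x) by 4260 mm (y) outside-to-outside, with no floor or roof. The front and back walls (the −y and +y sides) span the full width; the two side walls fit between them.


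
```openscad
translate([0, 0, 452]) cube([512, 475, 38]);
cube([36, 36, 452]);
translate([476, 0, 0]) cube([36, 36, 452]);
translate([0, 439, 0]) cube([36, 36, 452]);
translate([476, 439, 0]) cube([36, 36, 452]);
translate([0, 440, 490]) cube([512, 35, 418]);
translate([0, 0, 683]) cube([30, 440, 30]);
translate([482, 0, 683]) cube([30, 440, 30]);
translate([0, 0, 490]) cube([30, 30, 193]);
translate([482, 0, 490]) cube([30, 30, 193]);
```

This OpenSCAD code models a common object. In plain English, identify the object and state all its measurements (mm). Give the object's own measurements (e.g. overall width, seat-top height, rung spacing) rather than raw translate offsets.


A chair. The seat is a 512×475×38 mm slab with its top at z = 490 mm, on four 36×36 mm corner legs (flush with the seat edges, standing on z = 0). A flat backrest 35 mm thick, 418 mm tall, spans the full seat width and rises from the seat top along its +y edge, rear face flush with the rear of the seat. Two armrests of 30×30 mm section run along each side from the seat's front edge to the front of the backrest, top faces 223 mm above the seat top and outer faces flush with the seat's x-edges; a 30×30 mm post under the front of each armrest stands on the seat at the front corner.


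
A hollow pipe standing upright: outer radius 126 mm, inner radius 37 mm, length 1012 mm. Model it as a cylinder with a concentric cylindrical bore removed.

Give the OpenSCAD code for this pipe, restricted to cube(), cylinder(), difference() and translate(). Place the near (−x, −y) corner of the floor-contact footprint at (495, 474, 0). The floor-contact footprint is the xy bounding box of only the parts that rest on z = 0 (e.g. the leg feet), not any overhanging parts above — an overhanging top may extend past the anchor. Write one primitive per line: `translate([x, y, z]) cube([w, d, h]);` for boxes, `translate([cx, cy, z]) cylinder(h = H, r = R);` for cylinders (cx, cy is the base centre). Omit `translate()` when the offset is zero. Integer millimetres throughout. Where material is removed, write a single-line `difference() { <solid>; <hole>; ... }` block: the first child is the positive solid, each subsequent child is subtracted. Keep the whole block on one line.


difference() { translate([621, 600, 0]) cylinder(h = 1012, r = 126); translate([621, 600, 0]) cylinder(h = 1012, r = 37); }


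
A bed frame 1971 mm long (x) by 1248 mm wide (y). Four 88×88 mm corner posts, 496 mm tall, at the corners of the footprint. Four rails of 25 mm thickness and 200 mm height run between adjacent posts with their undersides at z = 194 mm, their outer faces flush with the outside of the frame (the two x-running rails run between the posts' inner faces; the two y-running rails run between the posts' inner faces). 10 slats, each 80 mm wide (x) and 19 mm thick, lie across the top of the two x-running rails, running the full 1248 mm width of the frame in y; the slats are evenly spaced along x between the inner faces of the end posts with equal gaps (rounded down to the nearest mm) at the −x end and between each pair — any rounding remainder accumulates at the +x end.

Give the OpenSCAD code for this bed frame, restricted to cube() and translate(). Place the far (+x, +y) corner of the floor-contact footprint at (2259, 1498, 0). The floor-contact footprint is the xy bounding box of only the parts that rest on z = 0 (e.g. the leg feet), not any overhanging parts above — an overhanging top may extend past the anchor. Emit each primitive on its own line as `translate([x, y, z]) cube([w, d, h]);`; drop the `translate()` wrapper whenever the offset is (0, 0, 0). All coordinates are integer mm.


translate([288, 250, 0]) cube([88, 88, 496]);
translate([288, 1410, 0]) cube([88, 88, 496]);
translate([2171, 250, 0]) cube([88, 88, 496]);
translate([2171, 1410, 0]) cube([88, 88, 496]);
translate([376, 250, 194]) cube([1795, 25, 200]);
translate([376, 1473, 194]) cube([1795, 25, 200]);
translate([288, 338, 194]) cube([25, 1072, 200]);
translate([2234, 338, 194]) cube([25, 1072, 200]);
translate([466, 250, 394]) cube([80, 1248, 19]);
translate([636, 250, 394]) cube([80, 1248, 19]);
translate([806, 250, 394]) cube([80, 1248, 19]);
translate([976, 250, 394]) cube([80, 1248, 19]);
translate([1146, 250, 394]) cube([80, 1248, 19]);
translate([1316, 250, 394]) cube([80, 1248, 19]);
translate([1486, 250, 394]) cube([80, 1248, 19]);
translate([1656, 250, 394]) cube([80, 1248, 19]);
translate([1826, 250, 394]) cube([80, 1248, 19]);
translate([1996, 250, 394]) cube([80, 1248, 19]);


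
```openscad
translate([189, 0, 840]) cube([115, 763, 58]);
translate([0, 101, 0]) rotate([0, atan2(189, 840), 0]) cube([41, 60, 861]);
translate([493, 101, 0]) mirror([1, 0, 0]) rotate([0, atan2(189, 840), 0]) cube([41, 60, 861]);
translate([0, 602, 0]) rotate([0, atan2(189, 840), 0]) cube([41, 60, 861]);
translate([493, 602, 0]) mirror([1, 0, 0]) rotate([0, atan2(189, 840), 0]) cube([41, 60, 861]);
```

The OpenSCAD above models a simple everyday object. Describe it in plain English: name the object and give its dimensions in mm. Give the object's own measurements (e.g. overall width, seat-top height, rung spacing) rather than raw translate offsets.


A sawhorse. A 115×763×58 mm beam (x, y, z) sits on two A-frame leg pairs. Each pair is two raked legs of 41×60 mm section (60 mm along y) splaying symmetrically in x. Each leg rises 840 mm vertically over 189 mm of horizontal reach and is 861 mm long along its own axis. Every leg's outer bottom edge rests on the floor and its outer top edge meets a bottom edge of the beam — the left legs (tilting toward +x) meet the beam's −x bottom edge, the right legs (their mirror images, tilting toward −x) meet its +x bottom edge — so the leg tops tuck under the beam, the beam's underside is 840 mm above the floor, and the feet are 493 mm apart outside-to-outside with the beam centred between them. The two leg pairs are set in 101 mm from either end of the beam.


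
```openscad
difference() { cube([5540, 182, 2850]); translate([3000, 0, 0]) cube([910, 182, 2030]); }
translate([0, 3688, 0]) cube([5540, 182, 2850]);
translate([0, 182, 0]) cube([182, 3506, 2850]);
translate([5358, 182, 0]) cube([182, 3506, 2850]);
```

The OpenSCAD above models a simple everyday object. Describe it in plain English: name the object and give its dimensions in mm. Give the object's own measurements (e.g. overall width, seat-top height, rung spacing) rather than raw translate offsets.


A single room: four walls, each 2850 mm tall and 182 mm thick, enclosing an outside footprint 5540×3870 mm (x × y), no floor or roof. The front and back walls (−y and +y sides) run the full x-width; the side walls fit between their inner faces. A door opening 910 mm wide and 2030 mm tall is cut through the front wall from the floor up, its −x edge 3000 mm from the wall's −x end.


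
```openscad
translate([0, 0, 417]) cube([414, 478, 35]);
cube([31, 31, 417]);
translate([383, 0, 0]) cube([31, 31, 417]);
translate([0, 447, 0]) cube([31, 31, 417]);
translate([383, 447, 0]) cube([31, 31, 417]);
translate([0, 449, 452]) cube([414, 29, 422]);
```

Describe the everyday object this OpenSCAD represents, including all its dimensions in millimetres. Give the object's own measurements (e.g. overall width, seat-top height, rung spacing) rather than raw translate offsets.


A chair. The seat is a 414×478×35 mm slab with its top at z = 452 mm, on four 31×31 mm corner legs (flush with the seat edges, standing on z = 0). A flat backrest 29 mm thick, 422 mm tall, spans the full seat width and rises from the seat top along its +y edge, rear face flush with the rear of the seat.


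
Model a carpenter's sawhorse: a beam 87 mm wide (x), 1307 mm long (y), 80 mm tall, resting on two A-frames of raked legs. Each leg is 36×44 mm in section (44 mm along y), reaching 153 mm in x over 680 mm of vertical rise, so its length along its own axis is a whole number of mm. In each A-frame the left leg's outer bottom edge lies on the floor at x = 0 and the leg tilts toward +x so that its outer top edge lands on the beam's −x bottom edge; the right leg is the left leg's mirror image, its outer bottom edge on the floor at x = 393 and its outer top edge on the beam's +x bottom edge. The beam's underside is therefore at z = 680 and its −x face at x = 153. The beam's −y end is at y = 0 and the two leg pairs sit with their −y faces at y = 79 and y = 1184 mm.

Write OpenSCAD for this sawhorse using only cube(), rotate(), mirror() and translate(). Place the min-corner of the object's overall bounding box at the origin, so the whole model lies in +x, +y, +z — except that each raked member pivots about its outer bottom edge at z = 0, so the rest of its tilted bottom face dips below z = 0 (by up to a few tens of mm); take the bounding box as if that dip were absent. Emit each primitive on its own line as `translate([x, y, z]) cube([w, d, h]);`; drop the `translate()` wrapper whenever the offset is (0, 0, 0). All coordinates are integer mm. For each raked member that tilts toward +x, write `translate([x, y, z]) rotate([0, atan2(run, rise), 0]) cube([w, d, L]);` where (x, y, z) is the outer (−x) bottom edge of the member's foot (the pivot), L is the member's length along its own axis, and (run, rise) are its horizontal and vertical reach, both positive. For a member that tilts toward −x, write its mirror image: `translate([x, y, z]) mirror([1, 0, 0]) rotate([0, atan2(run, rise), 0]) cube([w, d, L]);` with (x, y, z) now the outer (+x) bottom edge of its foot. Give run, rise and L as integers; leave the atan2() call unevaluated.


translate([153, 0, 680]) cube([87, 1307, 80]);
translate([0, 79, 0]) rotate([0, atan2(153, 680), 0]) cube([36, 44, 697]);
translate([393, 79, 0]) mirror([1, 0, 0]) rotate([0, atan2(153, 680), 0]) cube([36, 44, 697]);
translate([0, 1184, 0]) rotate([0, atan2(153, 680), 0]) cube([36, 44, 697]);
translate([393, 1184, 0]) mirror([1, 0, 0]) rotate([0, atan2(153, 680), 0]) cube([36, 44, 697]);


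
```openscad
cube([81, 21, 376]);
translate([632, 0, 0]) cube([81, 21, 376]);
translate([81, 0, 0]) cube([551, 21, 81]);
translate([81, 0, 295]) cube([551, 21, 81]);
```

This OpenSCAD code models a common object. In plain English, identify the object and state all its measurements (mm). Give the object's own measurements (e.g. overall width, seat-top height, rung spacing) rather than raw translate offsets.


A rectangular picture frame lying in the x–z plane (depth along y). The opening is 551 mm wide (x) by 214 mm tall (z), surrounded by a border 81 mm wide on all four sides. The frame is 21 mm deep and is made of two full-height vertical stiles with two horizontal rails fitted between them.


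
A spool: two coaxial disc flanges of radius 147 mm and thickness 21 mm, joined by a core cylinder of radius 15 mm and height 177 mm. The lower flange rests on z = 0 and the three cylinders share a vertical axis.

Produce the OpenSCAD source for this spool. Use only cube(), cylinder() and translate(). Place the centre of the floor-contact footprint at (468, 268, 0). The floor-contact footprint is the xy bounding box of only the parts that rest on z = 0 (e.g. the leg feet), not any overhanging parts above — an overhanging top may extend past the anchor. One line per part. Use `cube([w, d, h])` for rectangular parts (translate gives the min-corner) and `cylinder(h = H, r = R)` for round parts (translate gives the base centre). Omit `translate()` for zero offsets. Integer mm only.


translate([468, 268, 0]) cylinder(h = 21, r = 147);
translate([468, 268, 21]) cylinder(h = 177, r = 15);
translate([468, 268, 198]) cylinder(h = 21, r = 147);


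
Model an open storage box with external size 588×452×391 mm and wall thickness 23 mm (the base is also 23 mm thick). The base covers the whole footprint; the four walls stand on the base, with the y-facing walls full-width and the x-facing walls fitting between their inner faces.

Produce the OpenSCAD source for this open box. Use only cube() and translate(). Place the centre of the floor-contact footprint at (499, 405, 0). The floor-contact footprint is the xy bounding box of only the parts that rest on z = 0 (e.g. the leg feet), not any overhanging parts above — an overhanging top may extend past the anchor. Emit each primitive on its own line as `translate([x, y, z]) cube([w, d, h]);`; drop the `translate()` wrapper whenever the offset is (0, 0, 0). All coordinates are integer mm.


translate([205, 179, 0]) cube([588, 452, 23]);
translate([205, 179, 23]) cube([588, 23, 368]);
translate([205, 608, 23]) cube([588, 23, 368]);
translate([205, 202, 23]) cube([23, 406, 368]);
translate([770, 202, 23]) cube([23, 406, 368]);


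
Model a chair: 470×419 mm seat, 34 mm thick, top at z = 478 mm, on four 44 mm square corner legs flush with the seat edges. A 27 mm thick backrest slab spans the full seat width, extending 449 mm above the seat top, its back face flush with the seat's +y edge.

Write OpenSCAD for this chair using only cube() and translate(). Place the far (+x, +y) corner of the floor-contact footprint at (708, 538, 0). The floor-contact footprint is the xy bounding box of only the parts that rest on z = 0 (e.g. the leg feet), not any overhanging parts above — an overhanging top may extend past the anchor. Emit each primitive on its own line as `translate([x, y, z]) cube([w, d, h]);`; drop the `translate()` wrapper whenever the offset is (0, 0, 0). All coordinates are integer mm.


// leg_h = 478 - 34 = 444
translate([238, 119, 444]) cube([470, 419, 34]);
translate([238, 119, 0]) cube([44, 44, 444]);
translate([664, 119, 0]) cube([44, 44, 444]);
translate([238, 494, 0]) cube([44, 44, 444]);
translate([664, 494, 0]) cube([44, 44, 444]);
translate([238, 511, 478]) cube([470, 27, 449]);


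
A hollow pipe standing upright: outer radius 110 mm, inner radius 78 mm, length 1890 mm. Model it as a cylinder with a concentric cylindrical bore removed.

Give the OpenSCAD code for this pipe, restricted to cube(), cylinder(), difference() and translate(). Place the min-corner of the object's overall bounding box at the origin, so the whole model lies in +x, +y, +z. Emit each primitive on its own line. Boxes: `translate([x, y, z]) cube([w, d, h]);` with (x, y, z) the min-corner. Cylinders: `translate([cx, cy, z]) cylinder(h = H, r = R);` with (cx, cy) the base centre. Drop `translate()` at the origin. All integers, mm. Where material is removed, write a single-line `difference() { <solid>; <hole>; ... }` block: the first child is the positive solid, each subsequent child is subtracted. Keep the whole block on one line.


difference() { translate([110, 110, 0]) cylinder(h = 1890, r = 110); translate([110, 110, 0]) cylinder(h = 1890, r = 78); }


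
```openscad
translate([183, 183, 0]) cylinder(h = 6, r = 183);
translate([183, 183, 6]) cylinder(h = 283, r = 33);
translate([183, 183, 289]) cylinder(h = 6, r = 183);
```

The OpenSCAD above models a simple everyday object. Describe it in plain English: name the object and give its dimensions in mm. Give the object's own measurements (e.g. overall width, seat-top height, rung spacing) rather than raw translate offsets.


A spool: two coaxial disc flanges of radius 183 mm and thickness 6 mm, joined by a core cylinder of radius 33 mm and height 283 mm. The lower flange rests on z = 0 and the three cylinders share a vertical axis.


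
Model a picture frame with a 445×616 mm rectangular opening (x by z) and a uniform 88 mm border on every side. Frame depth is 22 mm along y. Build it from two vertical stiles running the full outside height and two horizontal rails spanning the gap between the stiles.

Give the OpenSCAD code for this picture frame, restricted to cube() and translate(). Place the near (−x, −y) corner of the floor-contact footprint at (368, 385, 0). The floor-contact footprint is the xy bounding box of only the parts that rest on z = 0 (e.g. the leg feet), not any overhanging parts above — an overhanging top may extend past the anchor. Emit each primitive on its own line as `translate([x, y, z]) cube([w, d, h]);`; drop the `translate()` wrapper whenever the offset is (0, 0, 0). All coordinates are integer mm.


translate([368, 385, 0]) cube([88, 22, 792]);
translate([901, 385, 0]) cube([88, 22, 792]);
translate([456, 385, 0]) cube([445, 22, 88]);
translate([456, 385, 704]) cube([445, 22, 88]);


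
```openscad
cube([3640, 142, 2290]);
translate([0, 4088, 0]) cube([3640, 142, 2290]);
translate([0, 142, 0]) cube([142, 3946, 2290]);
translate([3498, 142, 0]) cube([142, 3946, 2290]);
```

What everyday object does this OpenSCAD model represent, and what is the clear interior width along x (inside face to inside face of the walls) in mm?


A house (or room) frame. The interior width is 3356 mm.

Four 2290 mm walls enclosing a rectangle with no floor or roof — a room or house frame. Outside width is 3640 mm and wall thickness is 142 mm, so the interior width is 3640 − 2 × 142 = 3356 mm.


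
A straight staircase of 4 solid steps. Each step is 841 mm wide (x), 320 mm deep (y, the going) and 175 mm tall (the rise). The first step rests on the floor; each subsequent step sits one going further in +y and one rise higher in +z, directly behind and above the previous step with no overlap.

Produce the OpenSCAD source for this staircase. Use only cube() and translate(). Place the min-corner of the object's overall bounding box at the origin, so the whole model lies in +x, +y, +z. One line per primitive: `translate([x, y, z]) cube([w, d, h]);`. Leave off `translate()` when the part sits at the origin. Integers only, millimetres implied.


cube([841, 320, 175]);
translate([0, 320, 175]) cube([841, 320, 175]);
translate([0, 640, 350]) cube([841, 320, 175]);
translate([0, 960, 525]) cube([841, 320, 175]);


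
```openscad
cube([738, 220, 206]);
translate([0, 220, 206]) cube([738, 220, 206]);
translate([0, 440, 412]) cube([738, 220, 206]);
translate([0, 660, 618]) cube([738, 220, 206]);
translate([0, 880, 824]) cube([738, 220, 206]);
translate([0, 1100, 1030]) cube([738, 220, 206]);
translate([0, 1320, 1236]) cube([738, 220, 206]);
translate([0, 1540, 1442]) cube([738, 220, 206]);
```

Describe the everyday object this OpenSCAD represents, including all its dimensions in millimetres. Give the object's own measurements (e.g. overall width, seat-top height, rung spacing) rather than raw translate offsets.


A straight staircase of 8 solid steps. Each step is 738 mm wide (x), 220 mm deep (y, the going) and 206 mm tall (the rise). The first step rests on the floor; each subsequent step sits one going further in +y and one rise higher in +z, directly behind and above the previous step with no overlap.


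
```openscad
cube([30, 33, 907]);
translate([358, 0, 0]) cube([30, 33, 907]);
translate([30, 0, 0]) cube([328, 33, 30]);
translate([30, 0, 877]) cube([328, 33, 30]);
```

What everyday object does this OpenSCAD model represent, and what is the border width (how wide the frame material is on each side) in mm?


A picture frame. The border width is 30 mm.

Four thin pieces enclosing a rectangular opening — a picture frame. The two full-height stiles are 907 mm tall; the top rail sits at z = 877 and is 30 mm tall, so the border above the opening is 907 − 877 = 30 mm, matching the stile x-width.


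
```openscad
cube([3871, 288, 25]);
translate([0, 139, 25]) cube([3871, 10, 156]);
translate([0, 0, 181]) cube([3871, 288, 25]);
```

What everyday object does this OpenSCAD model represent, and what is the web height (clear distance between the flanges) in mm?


An I-beam. The web height is 156 mm.

Two wide flanges with a thin centred web — an I-beam. Overall 206 mm minus two 25 mm flanges gives a web of 206 − 2·25 = 156 mm.


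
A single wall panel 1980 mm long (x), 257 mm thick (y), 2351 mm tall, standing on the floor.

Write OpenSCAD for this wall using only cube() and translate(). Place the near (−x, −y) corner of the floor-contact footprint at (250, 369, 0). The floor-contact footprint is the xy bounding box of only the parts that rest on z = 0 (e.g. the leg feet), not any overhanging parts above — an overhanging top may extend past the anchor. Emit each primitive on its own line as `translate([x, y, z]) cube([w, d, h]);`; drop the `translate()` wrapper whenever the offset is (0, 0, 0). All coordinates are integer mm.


translate([250, 369, 0]) cube([1980, 257, 2351]);


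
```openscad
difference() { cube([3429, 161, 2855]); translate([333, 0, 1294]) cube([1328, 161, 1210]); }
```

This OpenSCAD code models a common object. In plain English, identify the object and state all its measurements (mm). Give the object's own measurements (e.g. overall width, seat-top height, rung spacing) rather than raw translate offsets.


A wall 3429 mm long (x), 161 mm thick (y), 2855 mm tall, with a rectangular window opening cut through it. The opening is 1328 mm wide and 1210 mm tall; its sill is at z = 1294 mm and its near (−x) edge is 333 mm from the wall's −x end. The opening passes through the full wall thickness.


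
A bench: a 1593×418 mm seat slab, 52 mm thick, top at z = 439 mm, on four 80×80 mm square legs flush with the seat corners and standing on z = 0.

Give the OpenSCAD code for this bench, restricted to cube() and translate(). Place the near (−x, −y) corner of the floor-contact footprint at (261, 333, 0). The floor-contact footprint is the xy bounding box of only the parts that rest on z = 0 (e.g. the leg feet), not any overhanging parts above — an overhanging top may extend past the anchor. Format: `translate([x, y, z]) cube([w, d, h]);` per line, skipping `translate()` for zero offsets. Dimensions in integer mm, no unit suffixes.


translate([261, 333, 387]) cube([1593, 418, 52]);
translate([261, 333, 0]) cube([80, 80, 387]);
translate([261, 671, 0]) cube([80, 80, 387]);
translate([1774, 333, 0]) cube([80, 80, 387]);
translate([1774, 671, 0]) cube([80, 80, 387]);


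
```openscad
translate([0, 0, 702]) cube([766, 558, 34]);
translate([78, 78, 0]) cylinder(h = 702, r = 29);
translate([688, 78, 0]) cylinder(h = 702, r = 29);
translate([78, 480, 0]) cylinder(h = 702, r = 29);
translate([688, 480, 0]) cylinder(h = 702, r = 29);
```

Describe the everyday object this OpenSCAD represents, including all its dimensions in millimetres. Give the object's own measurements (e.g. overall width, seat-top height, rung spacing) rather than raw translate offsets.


A rectangular dining table. The top is 766×558×34 mm with its upper surface at z = 736 mm. It stands on four round legs of 58 mm diameter, each leg's bounding box inset 49 mm from the nearest pair of top edges, running from the floor to the underside of the top.


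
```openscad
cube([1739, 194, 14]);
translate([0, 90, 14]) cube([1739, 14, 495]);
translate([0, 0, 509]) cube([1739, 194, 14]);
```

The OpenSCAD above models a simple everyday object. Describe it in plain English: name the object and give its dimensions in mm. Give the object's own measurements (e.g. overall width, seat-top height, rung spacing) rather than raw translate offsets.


An I-beam lying along x, 1739 mm long. Overall section height 523 mm. Two flanges 194 mm wide (y) and 14 mm thick, one on the floor and one at the top; a web 14 mm thick runs between them, centred on the flange width.


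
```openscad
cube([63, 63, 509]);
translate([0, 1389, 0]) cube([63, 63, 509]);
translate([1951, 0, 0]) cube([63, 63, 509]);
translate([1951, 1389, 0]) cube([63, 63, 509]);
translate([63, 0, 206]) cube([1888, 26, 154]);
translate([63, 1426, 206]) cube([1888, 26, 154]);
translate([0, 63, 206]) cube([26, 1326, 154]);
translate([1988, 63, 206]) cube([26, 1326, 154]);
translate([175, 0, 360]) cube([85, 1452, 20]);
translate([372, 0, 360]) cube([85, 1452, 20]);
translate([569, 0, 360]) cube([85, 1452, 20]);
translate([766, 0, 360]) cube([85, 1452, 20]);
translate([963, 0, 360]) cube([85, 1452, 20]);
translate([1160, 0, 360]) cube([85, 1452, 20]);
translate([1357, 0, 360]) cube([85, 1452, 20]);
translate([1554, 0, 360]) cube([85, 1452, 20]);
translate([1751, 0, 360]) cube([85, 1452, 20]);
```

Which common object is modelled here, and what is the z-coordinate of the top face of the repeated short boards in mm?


A bed frame. The slat-top height is 380 mm.

Four posts, four rails, and a row of slats — a bed frame. Slats sit on the rails at z = 206 + 154 = 360; with slat thickness 20, the top is 380 mm.


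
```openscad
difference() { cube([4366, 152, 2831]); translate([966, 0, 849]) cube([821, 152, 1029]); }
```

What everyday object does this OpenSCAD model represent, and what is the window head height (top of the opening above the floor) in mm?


A wall with a window opening. The window head height is 1878 mm.

A wall with a rectangular opening subtracted — a window. Sill at z = 849, opening 1029 mm tall, so the head is at 849 + 1029 = 1878 mm.


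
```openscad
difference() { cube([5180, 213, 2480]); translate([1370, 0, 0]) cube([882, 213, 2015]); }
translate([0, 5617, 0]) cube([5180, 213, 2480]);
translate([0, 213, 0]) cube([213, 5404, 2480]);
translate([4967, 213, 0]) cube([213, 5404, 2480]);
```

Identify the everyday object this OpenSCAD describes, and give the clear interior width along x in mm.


A single room. The interior width is 4754 mm.

Four walls enclosing a rectangle with a door in the front wall — a room. Outside width 5180 minus two 213 mm walls gives 4754 mm.


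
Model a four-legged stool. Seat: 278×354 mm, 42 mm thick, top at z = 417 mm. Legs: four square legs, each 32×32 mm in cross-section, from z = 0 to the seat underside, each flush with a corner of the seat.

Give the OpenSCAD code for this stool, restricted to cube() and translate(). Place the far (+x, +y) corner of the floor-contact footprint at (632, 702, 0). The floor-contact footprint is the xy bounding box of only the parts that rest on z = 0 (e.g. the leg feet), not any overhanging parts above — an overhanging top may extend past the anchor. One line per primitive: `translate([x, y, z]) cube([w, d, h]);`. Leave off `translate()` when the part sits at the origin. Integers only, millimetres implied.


// leg_h = 417 - 42 = 375
translate([354, 348, 375]) cube([278, 354, 42]);
translate([354, 348, 0]) cube([32, 32, 375]);
translate([600, 348, 0]) cube([32, 32, 375]);
translate([354, 670, 0]) cube([32, 32, 375]);
translate([600, 670, 0]) cube([32, 32, 375]);


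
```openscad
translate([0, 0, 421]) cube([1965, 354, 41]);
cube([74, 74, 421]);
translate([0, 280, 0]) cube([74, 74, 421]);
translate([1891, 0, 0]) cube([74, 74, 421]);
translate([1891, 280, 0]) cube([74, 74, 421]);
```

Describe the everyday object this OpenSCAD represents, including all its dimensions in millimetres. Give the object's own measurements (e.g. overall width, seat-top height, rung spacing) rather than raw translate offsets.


A bench: a 1965×354 mm seat slab, 41 mm thick, top at z = 462 mm, on four 74×74 mm square legs flush with the seat corners and standing on z = 0.


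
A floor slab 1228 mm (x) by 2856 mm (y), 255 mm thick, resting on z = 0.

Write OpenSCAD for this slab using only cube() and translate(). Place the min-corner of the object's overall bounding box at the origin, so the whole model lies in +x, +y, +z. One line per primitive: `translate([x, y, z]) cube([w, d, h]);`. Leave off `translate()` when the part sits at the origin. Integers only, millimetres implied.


cube([1228, 2856, 255]);


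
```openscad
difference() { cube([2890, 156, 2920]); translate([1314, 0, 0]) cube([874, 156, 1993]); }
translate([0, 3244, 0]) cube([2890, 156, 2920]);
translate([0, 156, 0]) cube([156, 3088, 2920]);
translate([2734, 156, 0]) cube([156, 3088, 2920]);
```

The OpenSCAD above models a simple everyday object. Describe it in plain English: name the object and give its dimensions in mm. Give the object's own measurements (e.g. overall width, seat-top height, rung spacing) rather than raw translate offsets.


A single room: four walls, each 2920 mm tall and 156 mm thick, enclosing an outside footprint 2890×3400 mm (x × y), no floor or roof. The front and back walls (−y and +y sides) run the full x-width; the side walls fit between their inner faces. A door opening 874 mm wide and 1993 mm tall is cut through the front wall from the floor up, its −x edge 1314 mm from the wall's −x end.


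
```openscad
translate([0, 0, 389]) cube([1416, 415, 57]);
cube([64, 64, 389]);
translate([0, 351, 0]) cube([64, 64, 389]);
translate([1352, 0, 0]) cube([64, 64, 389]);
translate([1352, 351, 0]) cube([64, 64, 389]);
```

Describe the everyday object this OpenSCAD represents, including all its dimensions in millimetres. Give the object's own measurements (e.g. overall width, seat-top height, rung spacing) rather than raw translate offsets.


A long wooden bench with a 1416 mm (x) × 415 mm (y) seat, 57 mm thick, its top surface 446 mm above the floor. Four 64 mm square legs at the seat corners, flush with the edges, run from z = 0 to the seat underside.


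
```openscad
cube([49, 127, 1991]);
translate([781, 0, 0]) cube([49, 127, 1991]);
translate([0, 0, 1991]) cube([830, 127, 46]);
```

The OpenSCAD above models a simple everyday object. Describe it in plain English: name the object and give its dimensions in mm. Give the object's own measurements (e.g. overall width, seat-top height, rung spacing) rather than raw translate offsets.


A door frame. The clear opening is 732 mm wide and 1991 mm high. Two 49 mm wide jambs, 127 mm deep, stand either side of the opening from the floor to the top of the opening. A 46 mm thick head sits across the top of both jambs, spanning the full outside width of the frame.


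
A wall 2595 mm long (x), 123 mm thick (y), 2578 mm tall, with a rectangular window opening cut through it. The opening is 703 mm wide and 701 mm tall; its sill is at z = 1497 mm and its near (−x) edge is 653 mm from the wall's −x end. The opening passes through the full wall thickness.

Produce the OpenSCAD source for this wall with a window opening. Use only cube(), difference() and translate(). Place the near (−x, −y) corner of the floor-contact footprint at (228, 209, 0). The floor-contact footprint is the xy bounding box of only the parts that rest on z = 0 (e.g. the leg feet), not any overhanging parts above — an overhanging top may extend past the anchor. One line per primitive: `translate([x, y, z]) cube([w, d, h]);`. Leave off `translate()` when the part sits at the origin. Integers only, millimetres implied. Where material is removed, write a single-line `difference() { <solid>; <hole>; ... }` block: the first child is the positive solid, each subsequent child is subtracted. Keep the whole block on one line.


difference() { translate([228, 209, 0]) cube([2595, 123, 2578]); translate([881, 209, 1497]) cube([703, 123, 701]); }


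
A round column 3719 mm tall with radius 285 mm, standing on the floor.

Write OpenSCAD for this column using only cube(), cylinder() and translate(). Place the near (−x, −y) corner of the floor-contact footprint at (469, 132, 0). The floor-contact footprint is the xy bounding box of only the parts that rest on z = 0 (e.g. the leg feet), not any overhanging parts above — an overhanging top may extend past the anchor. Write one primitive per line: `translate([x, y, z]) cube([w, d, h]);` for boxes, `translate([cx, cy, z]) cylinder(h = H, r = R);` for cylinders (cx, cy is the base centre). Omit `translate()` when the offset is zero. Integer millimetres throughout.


translate([754, 417, 0]) cylinder(h = 3719, r = 285);


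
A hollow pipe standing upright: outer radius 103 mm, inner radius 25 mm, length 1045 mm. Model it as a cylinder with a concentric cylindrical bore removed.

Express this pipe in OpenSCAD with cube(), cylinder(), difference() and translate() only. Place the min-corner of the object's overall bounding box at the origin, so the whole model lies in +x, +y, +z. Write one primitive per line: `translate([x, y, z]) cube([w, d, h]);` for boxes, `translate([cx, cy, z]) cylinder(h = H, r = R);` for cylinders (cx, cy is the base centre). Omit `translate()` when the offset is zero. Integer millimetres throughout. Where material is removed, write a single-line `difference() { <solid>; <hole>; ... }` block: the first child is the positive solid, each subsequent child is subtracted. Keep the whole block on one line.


difference() { translate([103, 103, 0]) cylinder(h = 1045, r = 103); translate([103, 103, 0]) cylinder(h = 1045, r = 25); }


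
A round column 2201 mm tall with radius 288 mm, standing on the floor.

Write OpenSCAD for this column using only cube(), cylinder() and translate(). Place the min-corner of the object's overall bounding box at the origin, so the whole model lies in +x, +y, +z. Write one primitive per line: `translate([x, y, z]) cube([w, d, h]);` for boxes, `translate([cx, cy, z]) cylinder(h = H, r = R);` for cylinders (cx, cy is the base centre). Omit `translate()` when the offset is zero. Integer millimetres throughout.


translate([288, 288, 0]) cylinder(h = 2201, r = 288);


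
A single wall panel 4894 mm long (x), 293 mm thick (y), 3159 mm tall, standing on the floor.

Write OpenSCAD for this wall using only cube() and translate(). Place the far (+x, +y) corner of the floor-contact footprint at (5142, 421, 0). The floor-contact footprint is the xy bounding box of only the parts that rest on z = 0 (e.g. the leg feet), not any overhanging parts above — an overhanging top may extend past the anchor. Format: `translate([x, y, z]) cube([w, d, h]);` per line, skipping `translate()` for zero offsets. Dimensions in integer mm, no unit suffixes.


translate([248, 128, 0]) cube([4894, 293, 3159]);


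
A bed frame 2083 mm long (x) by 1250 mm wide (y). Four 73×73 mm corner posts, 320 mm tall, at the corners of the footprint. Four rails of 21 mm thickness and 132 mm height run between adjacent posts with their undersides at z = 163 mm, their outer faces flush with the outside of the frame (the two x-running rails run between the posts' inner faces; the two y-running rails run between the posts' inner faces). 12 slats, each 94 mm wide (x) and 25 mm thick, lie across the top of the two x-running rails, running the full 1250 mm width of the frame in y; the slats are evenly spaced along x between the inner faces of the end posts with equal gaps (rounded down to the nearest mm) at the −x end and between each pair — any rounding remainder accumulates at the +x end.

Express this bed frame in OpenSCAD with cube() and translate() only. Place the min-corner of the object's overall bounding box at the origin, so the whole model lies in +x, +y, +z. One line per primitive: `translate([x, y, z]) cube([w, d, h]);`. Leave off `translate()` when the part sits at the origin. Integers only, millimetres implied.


cube([73, 73, 320]);
translate([0, 1177, 0]) cube([73, 73, 320]);
translate([2010, 0, 0]) cube([73, 73, 320]);
translate([2010, 1177, 0]) cube([73, 73, 320]);
translate([73, 0, 163]) cube([1937, 21, 132]);
translate([73, 1229, 163]) cube([1937, 21, 132]);
translate([0, 73, 163]) cube([21, 1104, 132]);
translate([2062, 73, 163]) cube([21, 1104, 132]);
translate([135, 0, 295]) cube([94, 1250, 25]);
translate([291, 0, 295]) cube([94, 1250, 25]);
translate([447, 0, 295]) cube([94, 1250, 25]);
translate([603, 0, 295]) cube([94, 1250, 25]);
translate([759, 0, 295]) cube([94, 1250, 25]);
translate([915, 0, 295]) cube([94, 1250, 25]);
translate([1071, 0, 295]) cube([94, 1250, 25]);
translate([1227, 0, 295]) cube([94, 1250, 25]);
translate([1383, 0, 295]) cube([94, 1250, 25]);
translate([1539, 0, 295]) cube([94, 1250, 25]);
translate([1695, 0, 295]) cube([94, 1250, 25]);
translate([1851, 0, 295]) cube([94, 1250, 25]);


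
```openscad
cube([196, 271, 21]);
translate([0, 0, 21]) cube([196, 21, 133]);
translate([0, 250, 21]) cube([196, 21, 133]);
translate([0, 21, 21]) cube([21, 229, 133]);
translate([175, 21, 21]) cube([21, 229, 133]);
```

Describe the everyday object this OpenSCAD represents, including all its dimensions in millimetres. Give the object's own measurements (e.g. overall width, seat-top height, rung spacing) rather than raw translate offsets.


An open-topped rectangular box: outside dimensions 196×271×154 mm, with a uniform wall and base thickness of 21 mm. The base is a full 196×271 slab on the floor; four walls sit on top of the base. The front and back walls (the −y and +y sides) span the full width; the two side walls fit between them.


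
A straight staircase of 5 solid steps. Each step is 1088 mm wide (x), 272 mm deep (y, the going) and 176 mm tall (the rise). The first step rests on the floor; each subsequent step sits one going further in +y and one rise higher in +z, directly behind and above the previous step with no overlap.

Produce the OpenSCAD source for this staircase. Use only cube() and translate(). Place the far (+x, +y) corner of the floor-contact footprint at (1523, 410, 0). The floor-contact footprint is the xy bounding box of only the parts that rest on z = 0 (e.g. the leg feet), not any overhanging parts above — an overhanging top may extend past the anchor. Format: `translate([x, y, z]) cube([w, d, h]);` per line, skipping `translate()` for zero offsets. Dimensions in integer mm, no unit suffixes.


translate([435, 138, 0]) cube([1088, 272, 176]);
translate([435, 410, 176]) cube([1088, 272, 176]);
translate([435, 682, 352]) cube([1088, 272, 176]);
translate([435, 954, 528]) cube([1088, 272, 176]);
translate([435, 1226, 704]) cube([1088, 272, 176]);


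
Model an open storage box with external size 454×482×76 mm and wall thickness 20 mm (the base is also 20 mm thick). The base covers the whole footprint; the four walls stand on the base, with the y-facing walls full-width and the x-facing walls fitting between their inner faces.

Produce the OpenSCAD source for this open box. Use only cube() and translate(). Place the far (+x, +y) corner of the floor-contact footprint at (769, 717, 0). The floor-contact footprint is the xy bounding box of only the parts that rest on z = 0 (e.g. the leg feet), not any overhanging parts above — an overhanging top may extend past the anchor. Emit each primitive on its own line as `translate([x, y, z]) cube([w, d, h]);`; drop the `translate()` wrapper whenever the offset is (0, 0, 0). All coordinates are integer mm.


translate([315, 235, 0]) cube([454, 482, 20]);
translate([315, 235, 20]) cube([454, 20, 56]);
translate([315, 697, 20]) cube([454, 20, 56]);
translate([315, 255, 20]) cube([20, 442, 56]);
translate([749, 255, 20]) cube([20, 442, 56]);


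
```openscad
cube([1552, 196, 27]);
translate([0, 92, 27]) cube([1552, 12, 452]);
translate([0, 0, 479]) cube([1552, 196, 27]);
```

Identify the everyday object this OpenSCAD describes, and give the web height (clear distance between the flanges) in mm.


An I-beam. The web height is 452 mm.

Two wide flanges with a thin centred web — an I-beam. Overall 506 mm minus two 27 mm flanges gives a web of 506 − 2·27 = 452 mm.


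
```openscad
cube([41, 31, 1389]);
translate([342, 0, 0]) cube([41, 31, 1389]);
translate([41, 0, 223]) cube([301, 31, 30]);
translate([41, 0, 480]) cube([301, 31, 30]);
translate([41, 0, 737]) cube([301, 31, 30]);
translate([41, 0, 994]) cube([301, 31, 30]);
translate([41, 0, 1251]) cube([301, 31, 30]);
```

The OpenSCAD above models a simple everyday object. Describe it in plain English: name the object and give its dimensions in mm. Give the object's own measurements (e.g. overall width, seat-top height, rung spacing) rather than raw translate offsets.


A straight ladder. Two 41×31 mm vertical rails, 1389 mm tall, stand 383 mm apart (outside-to-outside) with their front faces coplanar on the −y side. 5 rungs, each 31 mm deep and 30 mm tall, span between the inner faces of the rails, front faces flush with the rails. The lowest rung's underside is at z = 223 mm and rungs are spaced 257 mm apart (underside to underside).
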